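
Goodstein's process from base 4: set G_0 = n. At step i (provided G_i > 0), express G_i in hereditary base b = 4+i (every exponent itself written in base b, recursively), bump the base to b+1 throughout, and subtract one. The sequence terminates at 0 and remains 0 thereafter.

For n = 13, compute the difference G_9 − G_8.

0

(0) 13|_4 = 3·4 + 1 ↦ 3·5 + 1|_5 = 16 ⇒ 15
(1) 15|_5 = 3·5 ↦ 3·6|_6 = 18 ⇒ 17
(2) 17|_6 = 2·6 + 5 ↦ 2·7 + 5|_7 = 19 ⇒ 18
(3) 18|_7 = 2·7 + 4 ↦ 2·8 + 4|_8 = 20 ⇒ 19
(4) 19|_8 = 2·8 + 3 ↦ 2·9 + 3|_9 = 21 ⇒ 20
(5) 20|_9 = 2·9 + 2 ↦ 2·10 + 2|_10 = 22 ⇒ 21
(6) 21|_10 = 2·10 + 1 ↦ 2·11 + 1|_11 = 23 ⇒ 22
(7) 22|_11 = 2·11 ↦ 2·12|_12 = 24 ⇒ 23
(8) 23|_12 = 12 + 11 ↦ 13 + 11|_13 = 24 ⇒ 23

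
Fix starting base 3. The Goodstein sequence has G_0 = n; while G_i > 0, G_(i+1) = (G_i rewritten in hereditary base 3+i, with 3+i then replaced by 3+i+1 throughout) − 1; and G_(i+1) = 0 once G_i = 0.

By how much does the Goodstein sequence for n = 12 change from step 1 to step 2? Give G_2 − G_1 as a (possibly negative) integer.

step 0: 12 = 3^2 + 3; sub 4 for 3: 4^2 + 4; = 20; G_1 = 20−1 = 19
step 1: 19 = 4^2 + 3; sub 5 for 4: 5^2 + 3; = 28; G_2 = 28−1 = 27

8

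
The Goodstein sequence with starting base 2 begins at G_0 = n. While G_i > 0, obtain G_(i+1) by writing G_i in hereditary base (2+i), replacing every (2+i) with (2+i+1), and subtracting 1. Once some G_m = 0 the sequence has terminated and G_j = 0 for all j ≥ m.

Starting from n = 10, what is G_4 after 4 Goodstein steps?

10 —HB2→ 2^(2 + 1) + 2 —bump→ 3^(3 + 1) + 3 = 84 —(−1)→ 83
83 —HB3→ 3^(3 + 1) + 2 —bump→ 4^(4 + 1) + 2 = 1026 —(−1)→ 1025
1025 —HB4→ 4^(4 + 1) + 1 —bump→ 5^(5 + 1) + 1 = 15626 —(−1)→ 15625
15625 —HB5→ 5^(5 + 1) —bump→ 6^(6 + 1) = 279936 —(−1)→ 279935
279935 —HB6→ 5·6^6 + 5·6^5 + 5·6^4 + 5·6^3 + 5·6^2 + 5·6 + 5 —bump→ 5·7^7 + 5·7^5 + 5·7^4 + 5·7^3 + 5·7^2 + 5·7 + 5 = 4215755 —(−1)→ 4215754

279935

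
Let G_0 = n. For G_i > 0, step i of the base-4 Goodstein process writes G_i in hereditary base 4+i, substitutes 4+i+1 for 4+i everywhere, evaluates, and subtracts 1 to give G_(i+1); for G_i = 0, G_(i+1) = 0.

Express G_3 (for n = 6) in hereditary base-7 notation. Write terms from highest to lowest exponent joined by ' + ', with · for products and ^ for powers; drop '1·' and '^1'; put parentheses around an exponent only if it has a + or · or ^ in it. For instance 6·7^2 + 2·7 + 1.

6

G_0=6  [base 4] 4 + 2  →[4↦5]→  5 + 2 = 7  −1 ⇒ G_1=6
G_1=6  [base 5] 5 + 1  →[5↦6]→  6 + 1 = 7  −1 ⇒ G_2=6
G_2=6  [base 6] 6  →[6↦7]→  7 = 7  −1 ⇒ G_3=6
G_3=6  [base 7] 6  →[7↦8]→  6 = 6  −1 ⇒ G_4=5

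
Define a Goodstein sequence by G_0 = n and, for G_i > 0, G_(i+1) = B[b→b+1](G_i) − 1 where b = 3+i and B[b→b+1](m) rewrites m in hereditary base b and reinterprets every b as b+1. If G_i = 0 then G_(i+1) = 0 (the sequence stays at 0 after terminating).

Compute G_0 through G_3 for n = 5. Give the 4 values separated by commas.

i=0: 5 = 3 + 2 (b=3); 3→4: 4 + 2 = 6; 6−1 = 5
i=1: 5 = 4 + 1 (b=4); 4→5: 5 + 1 = 6; 6−1 = 5
i=2: 5 = 5 (b=5); 5→6: 6 = 6; 6−1 = 5

5, 5, 5, 5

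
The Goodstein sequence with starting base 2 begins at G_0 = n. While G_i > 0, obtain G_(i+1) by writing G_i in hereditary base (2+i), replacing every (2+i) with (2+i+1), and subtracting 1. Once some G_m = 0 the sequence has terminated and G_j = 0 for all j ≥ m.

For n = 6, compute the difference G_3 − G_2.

2868

i=0: 6 = 2^2 + 2 (b=2); 2→3: 3^3 + 3 = 30; 30−1 = 29
i=1: 29 = 3^3 + 2 (b=3); 3→4: 4^4 + 2 = 258; 258−1 = 257
i=2: 257 = 4^4 + 1 (b=4); 4→5: 5^5 + 1 = 3126; 3126−1 = 3125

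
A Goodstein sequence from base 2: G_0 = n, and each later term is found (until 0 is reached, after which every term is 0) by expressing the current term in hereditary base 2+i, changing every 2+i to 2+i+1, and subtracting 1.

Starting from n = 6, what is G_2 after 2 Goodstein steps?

step 0: 6 = 2^2 + 2; sub 3 for 2: 3^3 + 3; = 30; G_1 = 30−1 = 29
step 1: 29 = 3^3 + 2; sub 4 for 3: 4^4 + 2; = 258; G_2 = 258−1 = 257
step 2: 257 = 4^4 + 1; sub 5 for 4: 5^5 + 1; = 3126; G_3 = 3126−1 = 3125

257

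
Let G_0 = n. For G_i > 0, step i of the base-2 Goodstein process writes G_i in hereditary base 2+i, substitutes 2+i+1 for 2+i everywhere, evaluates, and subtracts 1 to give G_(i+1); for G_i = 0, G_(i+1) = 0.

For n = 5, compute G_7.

5 —HB2→ 2^2 + 1 —bump→ 3^3 + 1 = 28 —(−1)→ 27
27 —HB3→ 3^3 —bump→ 4^4 = 256 —(−1)→ 255
255 —HB4→ 3·4^3 + 3·4^2 + 3·4 + 3 —bump→ 3·5^3 + 3·5^2 + 3·5 + 3 = 468 —(−1)→ 467
467 —HB5→ 3·5^3 + 3·5^2 + 3·5 + 2 —bump→ 3·6^3 + 3·6^2 + 3·6 + 2 = 776 —(−1)→ 775
775 —HB6→ 3·6^3 + 3·6^2 + 3·6 + 1 —bump→ 3·7^3 + 3·7^2 + 3·7 + 1 = 1198 —(−1)→ 1197
1197 —HB7→ 3·7^3 + 3·7^2 + 3·7 —bump→ 3·8^3 + 3·8^2 + 3·8 = 1752 —(−1)→ 1751
1751 —HB8→ 3·8^3 + 3·8^2 + 2·8 + 7 —bump→ 3·9^3 + 3·9^2 + 2·9 + 7 = 2455 —(−1)→ 2454
2454 —HB9→ 3·9^3 + 3·9^2 + 2·9 + 6 —bump→ 3·10^3 + 3·10^2 + 2·10 + 6 = 3326 —(−1)→ 3325

2454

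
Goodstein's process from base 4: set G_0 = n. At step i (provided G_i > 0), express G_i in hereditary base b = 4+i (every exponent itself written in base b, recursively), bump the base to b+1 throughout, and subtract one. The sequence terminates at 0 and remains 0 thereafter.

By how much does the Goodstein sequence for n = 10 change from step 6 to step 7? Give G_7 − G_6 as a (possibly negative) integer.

0

G_0 = 10. HB_4(10) = 2·4 + 2. Bump = 12. G_1 = 11.
G_1 = 11. HB_5(11) = 2·5 + 1. Bump = 13. G_2 = 12.
G_2 = 12. HB_6(12) = 2·6. Bump = 14. G_3 = 13.
G_3 = 13. HB_7(13) = 7 + 6. Bump = 14. G_4 = 13.
G_4 = 13. HB_8(13) = 8 + 5. Bump = 14. G_5 = 13.
G_5 = 13. HB_9(13) = 9 + 4. Bump = 14. G_6 = 13.
G_6 = 13. HB_10(13) = 10 + 3. Bump = 14. G_7 = 13.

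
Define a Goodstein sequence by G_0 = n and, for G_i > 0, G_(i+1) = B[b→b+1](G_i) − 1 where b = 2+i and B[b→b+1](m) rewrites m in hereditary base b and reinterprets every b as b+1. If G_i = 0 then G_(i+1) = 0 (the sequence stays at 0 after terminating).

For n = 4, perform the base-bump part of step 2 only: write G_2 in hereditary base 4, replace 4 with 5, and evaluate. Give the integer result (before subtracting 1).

G_0 = 4. HB_2(4) = 2^2. Bump = 27. G_1 = 26.
G_1 = 26. HB_3(26) = 2·3^2 + 2·3 + 2. Bump = 42. G_2 = 41.
G_2 = 41. HB_4(41) = 2·4^2 + 2·4 + 1. Bump = 61. G_3 = 60.

61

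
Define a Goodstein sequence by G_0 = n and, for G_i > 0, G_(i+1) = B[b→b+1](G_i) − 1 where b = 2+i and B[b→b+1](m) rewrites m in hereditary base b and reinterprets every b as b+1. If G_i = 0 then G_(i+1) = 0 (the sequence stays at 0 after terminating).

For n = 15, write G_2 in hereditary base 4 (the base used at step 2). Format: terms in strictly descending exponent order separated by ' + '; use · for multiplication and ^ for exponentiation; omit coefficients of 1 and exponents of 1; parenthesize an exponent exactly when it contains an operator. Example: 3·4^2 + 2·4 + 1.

G_0=15  [base 2] 2^(2 + 1) + 2^2 + 2 + 1  →[2↦3]→  3^(3 + 1) + 3^3 + 3 + 1 = 112  −1 ⇒ G_1=111
G_1=111  [base 3] 3^(3 + 1) + 3^3 + 3  →[3↦4]→  4^(4 + 1) + 4^4 + 4 = 1284  −1 ⇒ G_2=1283

4^(4 + 1) + 4^4 + 3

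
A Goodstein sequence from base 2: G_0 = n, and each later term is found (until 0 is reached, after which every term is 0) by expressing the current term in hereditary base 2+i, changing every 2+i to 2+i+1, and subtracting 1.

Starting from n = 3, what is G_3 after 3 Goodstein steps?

G_0=3  [base 2] 2 + 1  →[2↦3]→  3 + 1 = 4  −1 ⇒ G_1=3
G_1=3  [base 3] 3  →[3↦4]→  4 = 4  −1 ⇒ G_2=3
G_2=3  [base 4] 3  →[4↦5]→  3 = 3  −1 ⇒ G_3=2
G_3=2  [base 5] 2  →[5↦6]→  2 = 2  −1 ⇒ G_4=1

2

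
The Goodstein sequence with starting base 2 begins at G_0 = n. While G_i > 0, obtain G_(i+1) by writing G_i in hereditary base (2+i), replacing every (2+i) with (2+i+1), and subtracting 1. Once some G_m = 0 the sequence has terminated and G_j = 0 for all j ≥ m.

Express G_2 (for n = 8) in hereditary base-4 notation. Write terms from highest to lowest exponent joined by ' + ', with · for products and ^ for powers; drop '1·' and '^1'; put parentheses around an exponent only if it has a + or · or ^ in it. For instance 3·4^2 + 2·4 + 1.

2·4^4 + 2·4^2 + 2·4 + 1

(0) 8|_2 = 2^(2 + 1) ↦ 3^(3 + 1)|_3 = 81 ⇒ 80
(1) 80|_3 = 2·3^3 + 2·3^2 + 2·3 + 2 ↦ 2·4^4 + 2·4^2 + 2·4 + 2|_4 = 554 ⇒ 553
(2) 553|_4 = 2·4^4 + 2·4^2 + 2·4 + 1 ↦ 2·5^5 + 2·5^2 + 2·5 + 1|_5 = 6311 ⇒ 6310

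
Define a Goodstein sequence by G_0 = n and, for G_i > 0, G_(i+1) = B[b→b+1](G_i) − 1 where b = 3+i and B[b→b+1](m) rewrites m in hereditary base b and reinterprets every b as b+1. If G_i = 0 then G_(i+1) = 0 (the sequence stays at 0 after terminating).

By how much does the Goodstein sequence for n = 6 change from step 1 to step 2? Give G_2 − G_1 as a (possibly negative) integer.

[0] 6 ≡ 2·3 (base 3). Lift 4: 8. −1: 7.
[1] 7 ≡ 4 + 3 (base 4). Lift 5: 8. −1: 7.

0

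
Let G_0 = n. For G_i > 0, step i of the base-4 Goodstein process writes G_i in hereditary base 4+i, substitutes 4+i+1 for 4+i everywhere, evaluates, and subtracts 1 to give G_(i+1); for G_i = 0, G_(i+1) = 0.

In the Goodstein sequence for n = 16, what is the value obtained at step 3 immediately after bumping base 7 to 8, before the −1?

34

i=0: 16 = 4^2 (b=4); 4→5: 5^2 = 25; 25−1 = 24
i=1: 24 = 4·5 + 4 (b=5); 5→6: 4·6 + 4 = 28; 28−1 = 27
i=2: 27 = 4·6 + 3 (b=6); 6→7: 4·7 + 3 = 31; 31−1 = 30
i=3: 30 = 4·7 + 2 (b=7); 7→8: 4·8 + 2 = 34; 34−1 = 33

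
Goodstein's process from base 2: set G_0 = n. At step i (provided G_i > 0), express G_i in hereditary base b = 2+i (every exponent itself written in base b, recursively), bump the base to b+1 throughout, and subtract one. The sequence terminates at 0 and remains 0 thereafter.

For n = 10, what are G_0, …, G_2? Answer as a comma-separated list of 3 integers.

10, 83, 1025

G_0 = 10. HB_2(10) = 2^(2 + 1) + 2. Bump = 84. G_1 = 83.
G_1 = 83. HB_3(83) = 3^(3 + 1) + 2. Bump = 1026. G_2 = 1025.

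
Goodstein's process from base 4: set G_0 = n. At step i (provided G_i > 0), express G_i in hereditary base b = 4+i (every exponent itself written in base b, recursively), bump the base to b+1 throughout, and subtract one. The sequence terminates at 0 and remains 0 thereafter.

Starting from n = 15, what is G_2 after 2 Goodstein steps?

[0] 15 ≡ 3·4 + 3 (base 4). Lift 5: 18. −1: 17.
[1] 17 ≡ 3·5 + 2 (base 5). Lift 6: 20. −1: 19.
[2] 19 ≡ 3·6 + 1 (base 6). Lift 7: 22. −1: 21.

19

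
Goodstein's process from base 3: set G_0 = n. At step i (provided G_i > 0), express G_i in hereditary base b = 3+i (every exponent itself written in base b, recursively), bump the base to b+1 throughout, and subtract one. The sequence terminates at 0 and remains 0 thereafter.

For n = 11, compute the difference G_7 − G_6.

4

(0) 11|_3 = 3^2 + 2 ↦ 4^2 + 2|_4 = 18 ⇒ 17
(1) 17|_4 = 4^2 + 1 ↦ 5^2 + 1|_5 = 26 ⇒ 25
(2) 25|_5 = 5^2 ↦ 6^2|_6 = 36 ⇒ 35
(3) 35|_6 = 5·6 + 5 ↦ 5·7 + 5|_7 = 40 ⇒ 39
(4) 39|_7 = 5·7 + 4 ↦ 5·8 + 4|_8 = 44 ⇒ 43
(5) 43|_8 = 5·8 + 3 ↦ 5·9 + 3|_9 = 48 ⇒ 47
(6) 47|_9 = 5·9 + 2 ↦ 5·10 + 2|_10 = 52 ⇒ 51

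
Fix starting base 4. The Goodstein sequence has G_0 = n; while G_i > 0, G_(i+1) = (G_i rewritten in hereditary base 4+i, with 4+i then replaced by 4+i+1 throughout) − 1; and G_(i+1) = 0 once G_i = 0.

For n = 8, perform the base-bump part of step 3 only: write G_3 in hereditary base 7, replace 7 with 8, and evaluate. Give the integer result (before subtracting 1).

i=0: 8 = 2·4 (b=4); 4→5: 2·5 = 10; 10−1 = 9
i=1: 9 = 5 + 4 (b=5); 5→6: 6 + 4 = 10; 10−1 = 9
i=2: 9 = 6 + 3 (b=6); 6→7: 7 + 3 = 10; 10−1 = 9
i=3: 9 = 7 + 2 (b=7); 7→8: 8 + 2 = 10; 10−1 = 9

10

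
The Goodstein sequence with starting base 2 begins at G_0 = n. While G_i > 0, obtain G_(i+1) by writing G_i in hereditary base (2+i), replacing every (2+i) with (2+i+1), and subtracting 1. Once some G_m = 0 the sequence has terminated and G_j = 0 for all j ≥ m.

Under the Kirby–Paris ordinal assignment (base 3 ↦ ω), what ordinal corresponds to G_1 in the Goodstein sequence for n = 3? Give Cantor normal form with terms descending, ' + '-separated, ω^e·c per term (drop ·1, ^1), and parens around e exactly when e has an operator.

base 2: 3 = 2 + 1; at 3: 3 + 1 = 4; next = 3
base 3: 3 = 3; at 4: 4 = 4; next = 3

ω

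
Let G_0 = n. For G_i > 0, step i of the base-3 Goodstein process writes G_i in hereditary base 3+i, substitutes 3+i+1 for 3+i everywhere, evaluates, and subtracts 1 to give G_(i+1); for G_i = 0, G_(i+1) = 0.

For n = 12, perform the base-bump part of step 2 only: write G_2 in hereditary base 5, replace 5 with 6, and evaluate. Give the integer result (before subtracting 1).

38

(0) 12|_3 = 3^2 + 3 ↦ 4^2 + 4|_4 = 20 ⇒ 19
(1) 19|_4 = 4^2 + 3 ↦ 5^2 + 3|_5 = 28 ⇒ 27
(2) 27|_5 = 5^2 + 2 ↦ 6^2 + 2|_6 = 38 ⇒ 37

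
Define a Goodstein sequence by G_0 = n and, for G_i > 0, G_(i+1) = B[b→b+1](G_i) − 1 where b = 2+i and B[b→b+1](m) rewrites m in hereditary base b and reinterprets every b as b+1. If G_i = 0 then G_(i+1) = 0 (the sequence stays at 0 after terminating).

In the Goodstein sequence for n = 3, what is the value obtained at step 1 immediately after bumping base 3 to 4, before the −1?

4

base 2: 3 = 2 + 1; at 3: 3 + 1 = 4; next = 3
base 3: 3 = 3; at 4: 4 = 4; next = 3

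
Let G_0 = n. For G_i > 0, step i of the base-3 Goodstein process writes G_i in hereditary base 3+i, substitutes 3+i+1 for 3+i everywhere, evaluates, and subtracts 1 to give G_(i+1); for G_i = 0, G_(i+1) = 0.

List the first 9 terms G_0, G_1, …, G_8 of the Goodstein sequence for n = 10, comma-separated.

10, 16, 24, 27, 30, 33, 36, 39, 41

i=0: 10 = 3^2 + 1 (b=3); 3→4: 4^2 + 1 = 17; 17−1 = 16
i=1: 16 = 4^2 (b=4); 4→5: 5^2 = 25; 25−1 = 24
i=2: 24 = 4·5 + 4 (b=5); 5→6: 4·6 + 4 = 28; 28−1 = 27
i=3: 27 = 4·6 + 3 (b=6); 6→7: 4·7 + 3 = 31; 31−1 = 30
i=4: 30 = 4·7 + 2 (b=7); 7→8: 4·8 + 2 = 34; 34−1 = 33
i=5: 33 = 4·8 + 1 (b=8); 8→9: 4·9 + 1 = 37; 37−1 = 36
i=6: 36 = 4·9 (b=9); 9→10: 4·10 = 40; 40−1 = 39
i=7: 39 = 3·10 + 9 (b=10); 10→11: 3·11 + 9 = 42; 42−1 = 41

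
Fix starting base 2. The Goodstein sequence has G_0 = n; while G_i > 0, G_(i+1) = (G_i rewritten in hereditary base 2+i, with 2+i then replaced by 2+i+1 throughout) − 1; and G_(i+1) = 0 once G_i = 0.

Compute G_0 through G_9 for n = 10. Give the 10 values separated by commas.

G_0=10  [base 2] 2^(2 + 1) + 2  →[2↦3]→  3^(3 + 1) + 3 = 84  −1 ⇒ G_1=83
G_1=83  [base 3] 3^(3 + 1) + 2  →[3↦4]→  4^(4 + 1) + 2 = 1026  −1 ⇒ G_2=1025
G_2=1025  [base 4] 4^(4 + 1) + 1  →[4↦5]→  5^(5 + 1) + 1 = 15626  −1 ⇒ G_3=15625
G_3=15625  [base 5] 5^(5 + 1)  →[5↦6]→  6^(6 + 1) = 279936  −1 ⇒ G_4=279935
G_4=279935  [base 6] 5·6^6 + 5·6^5 + 5·6^4 + 5·6^3 + 5·6^2 + 5·6 + 5  →[6↦7]→  5·7^7 + 5·7^5 + 5·7^4 + 5·7^3 + 5·7^2 + 5·7 + 5 = 4215755  −1 ⇒ G_5=4215754
G_5=4215754  [base 7] 5·7^7 + 5·7^5 + 5·7^4 + 5·7^3 + 5·7^2 + 5·7 + 4  →[7↦8]→  5·8^8 + 5·8^5 + 5·8^4 + 5·8^3 + 5·8^2 + 5·8 + 4 = 84073324  −1 ⇒ G_6=84073323
G_6=84073323  [base 8] 5·8^8 + 5·8^5 + 5·8^4 + 5·8^3 + 5·8^2 + 5·8 + 3  →[8↦9]→  5·9^9 + 5·9^5 + 5·9^4 + 5·9^3 + 5·9^2 + 5·9 + 3 = 1937434593  −1 ⇒ G_7=1937434592
G_7=1937434592  [base 9] 5·9^9 + 5·9^5 + 5·9^4 + 5·9^3 + 5·9^2 + 5·9 + 2  →[9↦10]→  5·10^10 + 5·10^5 + 5·10^4 + 5·10^3 + 5·10^2 + 5·10 + 2 = 50000555552  −1 ⇒ G_8=50000555551
G_8=50000555551  [base 10] 5·10^10 + 5·10^5 + 5·10^4 + 5·10^3 + 5·10^2 + 5·10 + 1  →[10↦11]→  5·11^11 + 5·11^5 + 5·11^4 + 5·11^3 + 5·11^2 + 5·11 + 1 = 1426559238831  −1 ⇒ G_9=1426559238830

10, 83, 1025, 15625, 279935, 4215754, 84073323, 1937434592, 50000555551, 1426559238830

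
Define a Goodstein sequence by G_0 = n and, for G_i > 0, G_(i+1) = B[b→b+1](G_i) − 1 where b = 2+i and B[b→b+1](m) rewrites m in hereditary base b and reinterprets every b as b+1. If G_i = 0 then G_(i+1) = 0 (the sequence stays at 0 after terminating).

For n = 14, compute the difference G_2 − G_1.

i=0: 14 = 2^(2 + 1) + 2^2 + 2 (b=2); 2→3: 3^(3 + 1) + 3^3 + 3 = 111; 111−1 = 110
i=1: 110 = 3^(3 + 1) + 3^3 + 2 (b=3); 3→4: 4^(4 + 1) + 4^4 + 2 = 1282; 1282−1 = 1281

1171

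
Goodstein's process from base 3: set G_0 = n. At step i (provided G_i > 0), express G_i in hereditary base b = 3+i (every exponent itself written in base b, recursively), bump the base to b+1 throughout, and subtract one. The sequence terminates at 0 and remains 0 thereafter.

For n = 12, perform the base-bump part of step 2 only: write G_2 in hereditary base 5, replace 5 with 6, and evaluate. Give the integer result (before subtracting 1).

step 0: 12 = 3^2 + 3; sub 4 for 3: 4^2 + 4; = 20; G_1 = 20−1 = 19
step 1: 19 = 4^2 + 3; sub 5 for 4: 5^2 + 3; = 28; G_2 = 28−1 = 27

38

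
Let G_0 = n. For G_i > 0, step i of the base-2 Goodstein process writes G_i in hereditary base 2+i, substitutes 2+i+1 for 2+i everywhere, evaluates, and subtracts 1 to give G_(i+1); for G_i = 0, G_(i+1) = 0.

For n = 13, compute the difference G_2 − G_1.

1171

base 2: 13 = 2^(2 + 1) + 2^2 + 1; at 3: 3^(3 + 1) + 3^3 + 1 = 109; next = 108
base 3: 108 = 3^(3 + 1) + 3^3; at 4: 4^(4 + 1) + 4^4 = 1280; next = 1279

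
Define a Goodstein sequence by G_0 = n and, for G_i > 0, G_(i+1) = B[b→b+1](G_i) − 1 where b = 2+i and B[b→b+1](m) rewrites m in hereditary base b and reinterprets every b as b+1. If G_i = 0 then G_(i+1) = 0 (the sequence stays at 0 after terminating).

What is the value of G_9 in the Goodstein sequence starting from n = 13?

G_0=13  [base 2] 2^(2 + 1) + 2^2 + 1  →[2↦3]→  3^(3 + 1) + 3^3 + 1 = 109  −1 ⇒ G_1=108
G_1=108  [base 3] 3^(3 + 1) + 3^3  →[3↦4]→  4^(4 + 1) + 4^4 = 1280  −1 ⇒ G_2=1279
G_2=1279  [base 4] 4^(4 + 1) + 3·4^3 + 3·4^2 + 3·4 + 3  →[4↦5]→  5^(5 + 1) + 3·5^3 + 3·5^2 + 3·5 + 3 = 16093  −1 ⇒ G_3=16092
G_3=16092  [base 5] 5^(5 + 1) + 3·5^3 + 3·5^2 + 3·5 + 2  →[5↦6]→  6^(6 + 1) + 3·6^3 + 3·6^2 + 3·6 + 2 = 280712  −1 ⇒ G_4=280711
G_4=280711  [base 6] 6^(6 + 1) + 3·6^3 + 3·6^2 + 3·6 + 1  →[6↦7]→  7^(7 + 1) + 3·7^3 + 3·7^2 + 3·7 + 1 = 5765999  −1 ⇒ G_5=5765998
G_5=5765998  [base 7] 7^(7 + 1) + 3·7^3 + 3·7^2 + 3·7  →[7↦8]→  8^(8 + 1) + 3·8^3 + 3·8^2 + 3·8 = 134219480  −1 ⇒ G_6=134219479
G_6=134219479  [base 8] 8^(8 + 1) + 3·8^3 + 3·8^2 + 2·8 + 7  →[8↦9]→  9^(9 + 1) + 3·9^3 + 3·9^2 + 2·9 + 7 = 3486786856  −1 ⇒ G_7=3486786855
G_7=3486786855  [base 9] 9^(9 + 1) + 3·9^3 + 3·9^2 + 2·9 + 6  →[9↦10]→  10^(10 + 1) + 3·10^3 + 3·10^2 + 2·10 + 6 = 100000003326  −1 ⇒ G_8=100000003325
G_8=100000003325  [base 10] 10^(10 + 1) + 3·10^3 + 3·10^2 + 2·10 + 5  →[10↦11]→  11^(11 + 1) + 3·11^3 + 3·11^2 + 2·11 + 5 = 3138428381104  −1 ⇒ G_9=3138428381103

3138428381103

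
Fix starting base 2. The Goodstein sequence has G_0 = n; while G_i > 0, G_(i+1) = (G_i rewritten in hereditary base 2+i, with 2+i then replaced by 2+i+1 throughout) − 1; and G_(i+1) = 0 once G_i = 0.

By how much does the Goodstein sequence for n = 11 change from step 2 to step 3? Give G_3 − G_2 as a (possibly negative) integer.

14600

[0] 11 ≡ 2^(2 + 1) + 2 + 1 (base 2). Lift 3: 85. −1: 84.
[1] 84 ≡ 3^(3 + 1) + 3 (base 3). Lift 4: 1028. −1: 1027.
[2] 1027 ≡ 4^(4 + 1) + 3 (base 4). Lift 5: 15628. −1: 15627.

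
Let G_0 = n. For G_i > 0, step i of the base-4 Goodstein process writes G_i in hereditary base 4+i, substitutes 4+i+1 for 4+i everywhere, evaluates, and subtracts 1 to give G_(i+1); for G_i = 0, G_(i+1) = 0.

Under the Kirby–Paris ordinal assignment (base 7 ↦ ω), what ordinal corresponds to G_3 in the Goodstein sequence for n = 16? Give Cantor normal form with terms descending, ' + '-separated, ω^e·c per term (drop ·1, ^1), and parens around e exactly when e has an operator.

ω·4 + 2

i=0: 16 = 4^2 (b=4); 4→5: 5^2 = 25; 25−1 = 24
i=1: 24 = 4·5 + 4 (b=5); 5→6: 4·6 + 4 = 28; 28−1 = 27
i=2: 27 = 4·6 + 3 (b=6); 6→7: 4·7 + 3 = 31; 31−1 = 30
i=3: 30 = 4·7 + 2 (b=7); 7→8: 4·8 + 2 = 34; 34−1 = 33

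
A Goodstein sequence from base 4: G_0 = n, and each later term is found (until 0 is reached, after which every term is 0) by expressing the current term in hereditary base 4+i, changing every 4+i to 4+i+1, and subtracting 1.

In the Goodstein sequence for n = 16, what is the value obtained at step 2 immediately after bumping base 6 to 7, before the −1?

G_0 = 16. HB_4(16) = 4^2. Bump = 25. G_1 = 24.
G_1 = 24. HB_5(24) = 4·5 + 4. Bump = 28. G_2 = 27.
G_2 = 27. HB_6(27) = 4·6 + 3. Bump = 31. G_3 = 30.

31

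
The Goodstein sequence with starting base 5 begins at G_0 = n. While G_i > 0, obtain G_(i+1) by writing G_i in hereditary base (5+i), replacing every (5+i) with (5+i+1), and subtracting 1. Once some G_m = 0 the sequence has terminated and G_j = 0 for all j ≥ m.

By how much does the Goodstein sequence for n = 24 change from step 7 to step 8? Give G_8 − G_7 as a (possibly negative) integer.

[0] 24 ≡ 4·5 + 4 (base 5). Lift 6: 28. −1: 27.
[1] 27 ≡ 4·6 + 3 (base 6). Lift 7: 31. −1: 30.
[2] 30 ≡ 4·7 + 2 (base 7). Lift 8: 34. −1: 33.
[3] 33 ≡ 4·8 + 1 (base 8). Lift 9: 37. −1: 36.
[4] 36 ≡ 4·9 (base 9). Lift 10: 40. −1: 39.
[5] 39 ≡ 3·10 + 9 (base 10). Lift 11: 42. −1: 41.
[6] 41 ≡ 3·11 + 8 (base 11). Lift 12: 44. −1: 43.
[7] 43 ≡ 3·12 + 7 (base 12). Lift 13: 46. −1: 45.

2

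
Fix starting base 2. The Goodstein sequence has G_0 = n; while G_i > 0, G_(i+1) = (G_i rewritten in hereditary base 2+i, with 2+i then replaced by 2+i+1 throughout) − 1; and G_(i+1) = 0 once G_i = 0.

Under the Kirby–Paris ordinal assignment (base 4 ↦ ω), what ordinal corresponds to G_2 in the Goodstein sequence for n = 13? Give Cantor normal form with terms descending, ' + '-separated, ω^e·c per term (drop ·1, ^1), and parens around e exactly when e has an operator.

ω^(ω + 1) + ω^3·3 + ω^2·3 + ω·3 + 3

step 0: 13 = 2^(2 + 1) + 2^2 + 1; sub 3 for 2: 3^(3 + 1) + 3^3 + 1; = 109; G_1 = 109−1 = 108
step 1: 108 = 3^(3 + 1) + 3^3; sub 4 for 3: 4^(4 + 1) + 4^4; = 1280; G_2 = 1280−1 = 1279
step 2: 1279 = 4^(4 + 1) + 3·4^3 + 3·4^2 + 3·4 + 3; sub 5 for 4: 5^(5 + 1) + 3·5^3 + 3·5^2 + 3·5 + 3; = 16093; G_3 = 16093−1 = 16092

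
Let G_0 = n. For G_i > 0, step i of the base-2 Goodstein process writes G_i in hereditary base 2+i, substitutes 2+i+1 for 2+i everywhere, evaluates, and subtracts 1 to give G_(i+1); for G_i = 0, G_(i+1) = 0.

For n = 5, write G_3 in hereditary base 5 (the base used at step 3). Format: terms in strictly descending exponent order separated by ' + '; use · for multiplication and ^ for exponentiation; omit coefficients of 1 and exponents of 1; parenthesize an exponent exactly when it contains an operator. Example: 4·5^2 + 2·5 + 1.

3·5^3 + 3·5^2 + 3·5 + 2

(0) 5|_2 = 2^2 + 1 ↦ 3^3 + 1|_3 = 28 ⇒ 27
(1) 27|_3 = 3^3 ↦ 4^4|_4 = 256 ⇒ 255
(2) 255|_4 = 3·4^3 + 3·4^2 + 3·4 + 3 ↦ 3·5^3 + 3·5^2 + 3·5 + 3|_5 = 468 ⇒ 467
(3) 467|_5 = 3·5^3 + 3·5^2 + 3·5 + 2 ↦ 3·6^3 + 3·6^2 + 3·6 + 2|_6 = 776 ⇒ 775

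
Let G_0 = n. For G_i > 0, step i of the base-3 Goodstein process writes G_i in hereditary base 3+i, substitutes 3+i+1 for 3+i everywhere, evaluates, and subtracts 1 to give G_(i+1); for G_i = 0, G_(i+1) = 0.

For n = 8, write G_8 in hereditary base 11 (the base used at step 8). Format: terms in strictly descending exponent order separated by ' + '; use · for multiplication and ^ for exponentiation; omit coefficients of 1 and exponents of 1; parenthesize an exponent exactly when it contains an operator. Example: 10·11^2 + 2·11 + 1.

8 —HB3→ 2·3 + 2 —bump→ 2·4 + 2 = 10 —(−1)→ 9
9 —HB4→ 2·4 + 1 —bump→ 2·5 + 1 = 11 —(−1)→ 10
10 —HB5→ 2·5 —bump→ 2·6 = 12 —(−1)→ 11
11 —HB6→ 6 + 5 —bump→ 7 + 5 = 12 —(−1)→ 11
11 —HB7→ 7 + 4 —bump→ 8 + 4 = 12 —(−1)→ 11
11 —HB8→ 8 + 3 —bump→ 9 + 3 = 12 —(−1)→ 11
11 —HB9→ 9 + 2 —bump→ 10 + 2 = 12 —(−1)→ 11
11 —HB10→ 10 + 1 —bump→ 11 + 1 = 12 —(−1)→ 11
11 —HB11→ 11 —bump→ 12 = 12 —(−1)→ 11

11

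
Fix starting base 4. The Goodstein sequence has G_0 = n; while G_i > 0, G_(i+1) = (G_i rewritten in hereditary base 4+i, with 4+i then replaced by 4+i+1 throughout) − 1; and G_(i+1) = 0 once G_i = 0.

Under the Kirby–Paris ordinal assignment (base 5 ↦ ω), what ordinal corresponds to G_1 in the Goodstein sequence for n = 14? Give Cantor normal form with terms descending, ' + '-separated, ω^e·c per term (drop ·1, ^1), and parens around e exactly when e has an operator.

G_0=14  [base 4] 3·4 + 2  →[4↦5]→  3·5 + 2 = 17  −1 ⇒ G_1=16
G_1=16  [base 5] 3·5 + 1  →[5↦6]→  3·6 + 1 = 19  −1 ⇒ G_2=18

ω·3 + 1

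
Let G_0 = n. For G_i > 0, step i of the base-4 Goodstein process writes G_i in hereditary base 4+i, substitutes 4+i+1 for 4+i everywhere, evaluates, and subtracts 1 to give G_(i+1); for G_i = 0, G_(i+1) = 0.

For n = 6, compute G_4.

5

step 0: 6 = 4 + 2; sub 5 for 4: 5 + 2; = 7; G_1 = 7−1 = 6
step 1: 6 = 5 + 1; sub 6 for 5: 6 + 1; = 7; G_2 = 7−1 = 6
step 2: 6 = 6; sub 7 for 6: 7; = 7; G_3 = 7−1 = 6
step 3: 6 = 6; sub 8 for 7: 6; = 6; G_4 = 6−1 = 5
step 4: 5 = 5; sub 9 for 8: 5; = 5; G_5 = 5−1 = 4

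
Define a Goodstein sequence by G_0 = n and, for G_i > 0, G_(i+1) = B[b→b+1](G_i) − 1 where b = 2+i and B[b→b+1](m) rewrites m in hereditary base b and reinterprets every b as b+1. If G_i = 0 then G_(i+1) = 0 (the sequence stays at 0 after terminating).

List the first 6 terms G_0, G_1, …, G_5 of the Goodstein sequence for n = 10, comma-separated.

i=0: 10 = 2^(2 + 1) + 2 (b=2); 2→3: 3^(3 + 1) + 3 = 84; 84−1 = 83
i=1: 83 = 3^(3 + 1) + 2 (b=3); 3→4: 4^(4 + 1) + 2 = 1026; 1026−1 = 1025
i=2: 1025 = 4^(4 + 1) + 1 (b=4); 4→5: 5^(5 + 1) + 1 = 15626; 15626−1 = 15625
i=3: 15625 = 5^(5 + 1) (b=5); 5→6: 6^(6 + 1) = 279936; 279936−1 = 279935
i=4: 279935 = 5·6^6 + 5·6^5 + 5·6^4 + 5·6^3 + 5·6^2 + 5·6 + 5 (b=6); 6→7: 5·7^7 + 5·7^5 + 5·7^4 + 5·7^3 + 5·7^2 + 5·7 + 5 = 4215755; 4215755−1 = 4215754

10, 83, 1025, 15625, 279935, 4215754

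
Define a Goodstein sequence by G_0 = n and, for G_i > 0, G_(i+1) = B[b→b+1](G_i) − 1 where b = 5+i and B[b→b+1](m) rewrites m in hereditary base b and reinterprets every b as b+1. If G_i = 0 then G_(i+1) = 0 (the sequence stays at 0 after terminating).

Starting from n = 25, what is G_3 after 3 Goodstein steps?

43

base 5: 25 = 5^2; at 6: 6^2 = 36; next = 35
base 6: 35 = 5·6 + 5; at 7: 5·7 + 5 = 40; next = 39
base 7: 39 = 5·7 + 4; at 8: 5·8 + 4 = 44; next = 43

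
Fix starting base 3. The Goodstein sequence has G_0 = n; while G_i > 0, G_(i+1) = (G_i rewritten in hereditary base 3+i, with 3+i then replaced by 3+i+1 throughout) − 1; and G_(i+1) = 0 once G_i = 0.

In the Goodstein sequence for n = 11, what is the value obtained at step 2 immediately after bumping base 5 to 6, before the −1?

36

[0] 11 ≡ 3^2 + 2 (base 3). Lift 4: 18. −1: 17.
[1] 17 ≡ 4^2 + 1 (base 4). Lift 5: 26. −1: 25.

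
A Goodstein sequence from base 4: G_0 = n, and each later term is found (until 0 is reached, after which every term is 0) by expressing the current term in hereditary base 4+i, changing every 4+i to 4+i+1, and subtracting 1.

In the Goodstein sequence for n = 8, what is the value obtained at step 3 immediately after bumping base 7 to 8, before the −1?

10

8 —HB4→ 2·4 —bump→ 2·5 = 10 —(−1)→ 9
9 —HB5→ 5 + 4 —bump→ 6 + 4 = 10 —(−1)→ 9
9 —HB6→ 6 + 3 —bump→ 7 + 3 = 10 —(−1)→ 9
9 —HB7→ 7 + 2 —bump→ 8 + 2 = 10 —(−1)→ 9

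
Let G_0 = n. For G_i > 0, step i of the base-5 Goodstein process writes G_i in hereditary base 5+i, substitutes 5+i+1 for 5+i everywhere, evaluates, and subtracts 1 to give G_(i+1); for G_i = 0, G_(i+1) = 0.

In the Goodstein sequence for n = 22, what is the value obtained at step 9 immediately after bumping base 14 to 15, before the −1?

G_0 = 22. HB_5(22) = 4·5 + 2. Bump = 26. G_1 = 25.
G_1 = 25. HB_6(25) = 4·6 + 1. Bump = 29. G_2 = 28.
G_2 = 28. HB_7(28) = 4·7. Bump = 32. G_3 = 31.
G_3 = 31. HB_8(31) = 3·8 + 7. Bump = 34. G_4 = 33.
G_4 = 33. HB_9(33) = 3·9 + 6. Bump = 36. G_5 = 35.
G_5 = 35. HB_10(35) = 3·10 + 5. Bump = 38. G_6 = 37.
G_6 = 37. HB_11(37) = 3·11 + 4. Bump = 40. G_7 = 39.
G_7 = 39. HB_12(39) = 3·12 + 3. Bump = 42. G_8 = 41.
G_8 = 41. HB_13(41) = 3·13 + 2. Bump = 44. G_9 = 43.

46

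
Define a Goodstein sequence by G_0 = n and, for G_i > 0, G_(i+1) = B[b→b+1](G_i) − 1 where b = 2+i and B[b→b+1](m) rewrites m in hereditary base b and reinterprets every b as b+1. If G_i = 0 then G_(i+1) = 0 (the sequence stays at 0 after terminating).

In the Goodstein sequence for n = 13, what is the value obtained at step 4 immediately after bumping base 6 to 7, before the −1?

5765999

13 —HB2→ 2^(2 + 1) + 2^2 + 1 —bump→ 3^(3 + 1) + 3^3 + 1 = 109 —(−1)→ 108
108 —HB3→ 3^(3 + 1) + 3^3 —bump→ 4^(4 + 1) + 4^4 = 1280 —(−1)→ 1279
1279 —HB4→ 4^(4 + 1) + 3·4^3 + 3·4^2 + 3·4 + 3 —bump→ 5^(5 + 1) + 3·5^3 + 3·5^2 + 3·5 + 3 = 16093 —(−1)→ 16092
16092 —HB5→ 5^(5 + 1) + 3·5^3 + 3·5^2 + 3·5 + 2 —bump→ 6^(6 + 1) + 3·6^3 + 3·6^2 + 3·6 + 2 = 280712 —(−1)→ 280711
280711 —HB6→ 6^(6 + 1) + 3·6^3 + 3·6^2 + 3·6 + 1 —bump→ 7^(7 + 1) + 3·7^3 + 3·7^2 + 3·7 + 1 = 5765999 —(−1)→ 5765998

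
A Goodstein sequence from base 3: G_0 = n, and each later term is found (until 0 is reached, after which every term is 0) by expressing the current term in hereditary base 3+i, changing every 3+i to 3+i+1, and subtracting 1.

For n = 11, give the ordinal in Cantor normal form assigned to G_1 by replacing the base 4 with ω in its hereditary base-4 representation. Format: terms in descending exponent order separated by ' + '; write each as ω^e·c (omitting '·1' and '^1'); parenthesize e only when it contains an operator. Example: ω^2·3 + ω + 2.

G_0 = 11. HB_3(11) = 3^2 + 2. Bump = 18. G_1 = 17.
G_1 = 17. HB_4(17) = 4^2 + 1. Bump = 26. G_2 = 25.

ω^2 + 1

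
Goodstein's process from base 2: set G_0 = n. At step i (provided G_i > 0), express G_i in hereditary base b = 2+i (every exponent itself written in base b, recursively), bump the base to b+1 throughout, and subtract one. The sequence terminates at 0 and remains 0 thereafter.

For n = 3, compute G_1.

(0) 3|_2 = 2 + 1 ↦ 3 + 1|_3 = 4 ⇒ 3
(1) 3|_3 = 3 ↦ 4|_4 = 4 ⇒ 3

3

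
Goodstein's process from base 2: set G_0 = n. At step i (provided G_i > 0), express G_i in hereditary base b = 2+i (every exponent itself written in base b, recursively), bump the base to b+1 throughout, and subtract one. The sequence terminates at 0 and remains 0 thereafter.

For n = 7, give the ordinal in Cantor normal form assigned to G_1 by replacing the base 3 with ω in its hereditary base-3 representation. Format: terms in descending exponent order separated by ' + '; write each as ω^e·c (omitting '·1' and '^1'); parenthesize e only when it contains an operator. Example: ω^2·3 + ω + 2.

ω^ω + ω

[0] 7 ≡ 2^2 + 2 + 1 (base 2). Lift 3: 31. −1: 30.
[1] 30 ≡ 3^3 + 3 (base 3). Lift 4: 260. −1: 259.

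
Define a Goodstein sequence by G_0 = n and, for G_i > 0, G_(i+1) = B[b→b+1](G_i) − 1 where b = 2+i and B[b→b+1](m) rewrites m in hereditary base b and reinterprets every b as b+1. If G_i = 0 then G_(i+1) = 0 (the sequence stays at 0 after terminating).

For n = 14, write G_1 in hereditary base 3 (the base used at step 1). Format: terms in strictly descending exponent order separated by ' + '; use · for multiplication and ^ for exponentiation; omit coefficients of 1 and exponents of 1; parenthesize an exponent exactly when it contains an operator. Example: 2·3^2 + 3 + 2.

3^(3 + 1) + 3^3 + 2

(0) 14|_2 = 2^(2 + 1) + 2^2 + 2 ↦ 3^(3 + 1) + 3^3 + 3|_3 = 111 ⇒ 110
(1) 110|_3 = 3^(3 + 1) + 3^3 + 2 ↦ 4^(4 + 1) + 4^4 + 2|_4 = 1282 ⇒ 1281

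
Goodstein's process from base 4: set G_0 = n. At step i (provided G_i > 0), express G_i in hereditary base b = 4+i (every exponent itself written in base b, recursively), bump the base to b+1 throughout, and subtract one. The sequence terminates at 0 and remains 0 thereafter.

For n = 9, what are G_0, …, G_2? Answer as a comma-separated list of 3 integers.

step 0: 9 = 2·4 + 1; sub 5 for 4: 2·5 + 1; = 11; G_1 = 11−1 = 10
step 1: 10 = 2·5; sub 6 for 5: 2·6; = 12; G_2 = 12−1 = 11

9, 10, 11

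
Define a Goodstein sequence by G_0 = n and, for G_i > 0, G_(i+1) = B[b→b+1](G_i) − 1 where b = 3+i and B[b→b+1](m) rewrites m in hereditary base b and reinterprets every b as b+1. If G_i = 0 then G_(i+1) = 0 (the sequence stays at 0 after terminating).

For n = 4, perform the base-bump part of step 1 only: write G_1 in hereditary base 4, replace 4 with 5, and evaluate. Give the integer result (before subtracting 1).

i=0: 4 = 3 + 1 (b=3); 3→4: 4 + 1 = 5; 5−1 = 4
i=1: 4 = 4 (b=4); 4→5: 5 = 5; 5−1 = 4

5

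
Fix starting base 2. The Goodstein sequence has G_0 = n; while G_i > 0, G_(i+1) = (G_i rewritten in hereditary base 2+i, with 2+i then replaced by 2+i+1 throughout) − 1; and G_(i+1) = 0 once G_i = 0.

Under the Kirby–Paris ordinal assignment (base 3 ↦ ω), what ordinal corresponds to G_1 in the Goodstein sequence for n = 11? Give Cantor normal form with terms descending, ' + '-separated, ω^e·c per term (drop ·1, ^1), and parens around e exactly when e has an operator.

ω^(ω + 1) + ω

G_0 = 11. HB_2(11) = 2^(2 + 1) + 2 + 1. Bump = 85. G_1 = 84.
G_1 = 84. HB_3(84) = 3^(3 + 1) + 3. Bump = 1028. G_2 = 1027.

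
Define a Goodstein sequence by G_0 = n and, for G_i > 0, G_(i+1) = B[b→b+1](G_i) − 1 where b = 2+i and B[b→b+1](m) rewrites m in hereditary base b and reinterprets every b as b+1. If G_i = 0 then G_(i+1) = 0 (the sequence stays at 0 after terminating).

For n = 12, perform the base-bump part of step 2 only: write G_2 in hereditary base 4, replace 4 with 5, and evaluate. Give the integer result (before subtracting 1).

G_0=12  [base 2] 2^(2 + 1) + 2^2  →[2↦3]→  3^(3 + 1) + 3^3 = 108  −1 ⇒ G_1=107
G_1=107  [base 3] 3^(3 + 1) + 2·3^2 + 2·3 + 2  →[3↦4]→  4^(4 + 1) + 2·4^2 + 2·4 + 2 = 1066  −1 ⇒ G_2=1065

15686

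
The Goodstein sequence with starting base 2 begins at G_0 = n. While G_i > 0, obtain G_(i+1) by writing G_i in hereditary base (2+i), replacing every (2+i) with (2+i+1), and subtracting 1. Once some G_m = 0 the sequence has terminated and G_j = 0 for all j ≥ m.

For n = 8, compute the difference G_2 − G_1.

8 —HB2→ 2^(2 + 1) —bump→ 3^(3 + 1) = 81 —(−1)→ 80
80 —HB3→ 2·3^3 + 2·3^2 + 2·3 + 2 —bump→ 2·4^4 + 2·4^2 + 2·4 + 2 = 554 —(−1)→ 553

473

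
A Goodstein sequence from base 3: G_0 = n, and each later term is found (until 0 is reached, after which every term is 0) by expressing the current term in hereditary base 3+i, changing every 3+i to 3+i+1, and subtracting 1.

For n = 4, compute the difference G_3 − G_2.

i=0: 4 = 3 + 1 (b=3); 3→4: 4 + 1 = 5; 5−1 = 4
i=1: 4 = 4 (b=4); 4→5: 5 = 5; 5−1 = 4
i=2: 4 = 4 (b=5); 5→6: 4 = 4; 4−1 = 3

-1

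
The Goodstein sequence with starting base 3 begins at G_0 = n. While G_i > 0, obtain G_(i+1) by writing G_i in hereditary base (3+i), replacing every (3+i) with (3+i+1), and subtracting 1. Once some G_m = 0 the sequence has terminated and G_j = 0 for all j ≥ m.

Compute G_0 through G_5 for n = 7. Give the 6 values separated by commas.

7, 8, 9, 9, 9, 9

step 0: 7 = 2·3 + 1; sub 4 for 3: 2·4 + 1; = 9; G_1 = 9−1 = 8
step 1: 8 = 2·4; sub 5 for 4: 2·5; = 10; G_2 = 10−1 = 9
step 2: 9 = 5 + 4; sub 6 for 5: 6 + 4; = 10; G_3 = 10−1 = 9
step 3: 9 = 6 + 3; sub 7 for 6: 7 + 3; = 10; G_4 = 10−1 = 9
step 4: 9 = 7 + 2; sub 8 for 7: 8 + 2; = 10; G_5 = 10−1 = 9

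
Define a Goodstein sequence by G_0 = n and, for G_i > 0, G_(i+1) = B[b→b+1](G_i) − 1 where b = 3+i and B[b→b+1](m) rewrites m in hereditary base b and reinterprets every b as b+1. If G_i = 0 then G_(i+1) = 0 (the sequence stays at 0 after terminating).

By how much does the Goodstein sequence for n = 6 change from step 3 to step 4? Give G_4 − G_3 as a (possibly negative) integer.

0

(0) 6|_3 = 2·3 ↦ 2·4|_4 = 8 ⇒ 7
(1) 7|_4 = 4 + 3 ↦ 5 + 3|_5 = 8 ⇒ 7
(2) 7|_5 = 5 + 2 ↦ 6 + 2|_6 = 8 ⇒ 7
(3) 7|_6 = 6 + 1 ↦ 7 + 1|_7 = 8 ⇒ 7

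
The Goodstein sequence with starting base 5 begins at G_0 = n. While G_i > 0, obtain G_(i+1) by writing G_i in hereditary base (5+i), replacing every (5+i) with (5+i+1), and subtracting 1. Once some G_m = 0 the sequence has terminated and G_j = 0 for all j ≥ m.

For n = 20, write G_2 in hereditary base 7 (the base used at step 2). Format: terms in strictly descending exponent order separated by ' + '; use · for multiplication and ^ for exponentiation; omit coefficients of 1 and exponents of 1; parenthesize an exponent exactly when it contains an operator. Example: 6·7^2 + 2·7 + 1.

20 —HB5→ 4·5 —bump→ 4·6 = 24 —(−1)→ 23
23 —HB6→ 3·6 + 5 —bump→ 3·7 + 5 = 26 —(−1)→ 25
25 —HB7→ 3·7 + 4 —bump→ 3·8 + 4 = 28 —(−1)→ 27

3·7 + 4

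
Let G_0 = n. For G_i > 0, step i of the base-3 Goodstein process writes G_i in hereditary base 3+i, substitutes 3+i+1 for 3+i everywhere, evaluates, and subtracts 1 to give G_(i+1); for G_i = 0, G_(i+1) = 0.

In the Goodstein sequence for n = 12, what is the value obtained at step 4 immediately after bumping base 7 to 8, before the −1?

12 —HB3→ 3^2 + 3 —bump→ 4^2 + 4 = 20 —(−1)→ 19
19 —HB4→ 4^2 + 3 —bump→ 5^2 + 3 = 28 —(−1)→ 27
27 —HB5→ 5^2 + 2 —bump→ 6^2 + 2 = 38 —(−1)→ 37
37 —HB6→ 6^2 + 1 —bump→ 7^2 + 1 = 50 —(−1)→ 49
49 —HB7→ 7^2 —bump→ 8^2 = 64 —(−1)→ 63

64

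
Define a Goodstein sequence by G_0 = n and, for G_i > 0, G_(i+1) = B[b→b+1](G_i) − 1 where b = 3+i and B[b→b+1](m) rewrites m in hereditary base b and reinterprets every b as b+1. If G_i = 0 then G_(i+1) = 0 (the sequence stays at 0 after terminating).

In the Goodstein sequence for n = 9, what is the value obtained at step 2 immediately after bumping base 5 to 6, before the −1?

step 0: 9 = 3^2; sub 4 for 3: 4^2; = 16; G_1 = 16−1 = 15
step 1: 15 = 3·4 + 3; sub 5 for 4: 3·5 + 3; = 18; G_2 = 18−1 = 17
step 2: 17 = 3·5 + 2; sub 6 for 5: 3·6 + 2; = 20; G_3 = 20−1 = 19

20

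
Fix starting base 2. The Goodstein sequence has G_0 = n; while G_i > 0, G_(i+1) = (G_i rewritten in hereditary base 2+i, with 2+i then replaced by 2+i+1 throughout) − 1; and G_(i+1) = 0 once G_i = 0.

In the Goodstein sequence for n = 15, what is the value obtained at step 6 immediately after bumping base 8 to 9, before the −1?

G_0=15  [base 2] 2^(2 + 1) + 2^2 + 2 + 1  →[2↦3]→  3^(3 + 1) + 3^3 + 3 + 1 = 112  −1 ⇒ G_1=111
G_1=111  [base 3] 3^(3 + 1) + 3^3 + 3  →[3↦4]→  4^(4 + 1) + 4^4 + 4 = 1284  −1 ⇒ G_2=1283
G_2=1283  [base 4] 4^(4 + 1) + 4^4 + 3  →[4↦5]→  5^(5 + 1) + 5^5 + 3 = 18753  −1 ⇒ G_3=18752
G_3=18752  [base 5] 5^(5 + 1) + 5^5 + 2  →[5↦6]→  6^(6 + 1) + 6^6 + 2 = 326594  −1 ⇒ G_4=326593
G_4=326593  [base 6] 6^(6 + 1) + 6^6 + 1  →[6↦7]→  7^(7 + 1) + 7^7 + 1 = 6588345  −1 ⇒ G_5=6588344
G_5=6588344  [base 7] 7^(7 + 1) + 7^7  →[7↦8]→  8^(8 + 1) + 8^8 = 150994944  −1 ⇒ G_6=150994943
G_6=150994943  [base 8] 8^(8 + 1) + 7·8^7 + 7·8^6 + 7·8^5 + 7·8^4 + 7·8^3 + 7·8^2 + 7·8 + 7  →[8↦9]→  9^(9 + 1) + 7·9^7 + 7·9^6 + 7·9^5 + 7·9^4 + 7·9^3 + 7·9^2 + 7·9 + 7 = 3524450281  −1 ⇒ G_7=3524450280

3524450281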